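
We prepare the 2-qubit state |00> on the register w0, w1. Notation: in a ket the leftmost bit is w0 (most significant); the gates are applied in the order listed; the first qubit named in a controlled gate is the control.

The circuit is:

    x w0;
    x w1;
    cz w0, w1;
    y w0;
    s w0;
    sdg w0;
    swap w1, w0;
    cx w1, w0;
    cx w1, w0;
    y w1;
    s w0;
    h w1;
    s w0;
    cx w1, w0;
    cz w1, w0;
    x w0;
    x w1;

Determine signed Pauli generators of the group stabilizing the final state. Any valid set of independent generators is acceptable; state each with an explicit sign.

One valid set of independent stabilizer generators is -XX, -ZZ (any independent generating set of the same group is equally correct).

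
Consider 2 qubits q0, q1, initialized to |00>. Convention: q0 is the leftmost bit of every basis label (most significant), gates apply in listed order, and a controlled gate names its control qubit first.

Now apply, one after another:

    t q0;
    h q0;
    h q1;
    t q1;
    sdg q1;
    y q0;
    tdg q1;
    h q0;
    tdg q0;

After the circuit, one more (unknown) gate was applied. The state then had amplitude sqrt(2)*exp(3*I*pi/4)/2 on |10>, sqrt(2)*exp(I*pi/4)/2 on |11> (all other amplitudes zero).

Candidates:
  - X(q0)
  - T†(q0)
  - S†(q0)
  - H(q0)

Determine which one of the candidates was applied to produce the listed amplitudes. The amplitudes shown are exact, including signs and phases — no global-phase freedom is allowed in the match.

The applied gate was S†(q0).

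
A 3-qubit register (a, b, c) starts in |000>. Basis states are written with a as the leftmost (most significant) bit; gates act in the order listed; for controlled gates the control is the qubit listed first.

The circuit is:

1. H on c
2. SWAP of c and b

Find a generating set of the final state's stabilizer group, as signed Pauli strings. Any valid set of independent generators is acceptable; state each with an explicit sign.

One valid set of independent stabilizer generators is +IXI, +ZII, +IIZ (any independent generating set of the same group is equally correct).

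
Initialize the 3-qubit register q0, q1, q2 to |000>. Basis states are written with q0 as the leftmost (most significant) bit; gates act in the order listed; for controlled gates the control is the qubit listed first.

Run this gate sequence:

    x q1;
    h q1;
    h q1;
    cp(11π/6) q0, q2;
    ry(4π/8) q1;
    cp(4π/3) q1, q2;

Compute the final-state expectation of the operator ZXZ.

In the final state, ZXZ has expectation -1. Key observation: the block from step 2 through step 3 cancels to the identity and can be dropped.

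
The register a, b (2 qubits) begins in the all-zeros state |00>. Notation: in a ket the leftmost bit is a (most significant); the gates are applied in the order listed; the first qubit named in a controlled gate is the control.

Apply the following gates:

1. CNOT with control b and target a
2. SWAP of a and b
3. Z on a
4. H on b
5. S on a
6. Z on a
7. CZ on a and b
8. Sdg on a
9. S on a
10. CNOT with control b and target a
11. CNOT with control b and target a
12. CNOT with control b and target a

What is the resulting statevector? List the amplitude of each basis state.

After the circuit, the state carries amplitude sqrt(2)/2 on |00>, 0 on |01>, 0 on |10>, sqrt(2)/2 on |11>.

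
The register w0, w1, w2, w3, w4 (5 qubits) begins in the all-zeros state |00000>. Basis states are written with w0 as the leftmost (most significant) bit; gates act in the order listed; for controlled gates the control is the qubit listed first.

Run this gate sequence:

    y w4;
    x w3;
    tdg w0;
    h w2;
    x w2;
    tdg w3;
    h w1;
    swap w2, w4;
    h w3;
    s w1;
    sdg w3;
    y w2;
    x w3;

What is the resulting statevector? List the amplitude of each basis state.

After the circuit, the state carries amplitude sqrt(2)*exp(I*pi/4)/4 on |00000>, sqrt(2)*exp(I*pi/4)/4 on |00001>, -sqrt(2)*exp(3*I*pi/4)/4 on |00010>, -sqrt(2)*exp(3*I*pi/4)/4 on |00011>, sqrt(2)*exp(3*I*pi/4)/4 on |01000>, sqrt(2)*exp(3*I*pi/4)/4 on |01001>, sqrt(2)*exp(I*pi/4)/4 on |01010>, sqrt(2)*exp(I*pi/4)/4 on |01011>, and 0 on every other basis state.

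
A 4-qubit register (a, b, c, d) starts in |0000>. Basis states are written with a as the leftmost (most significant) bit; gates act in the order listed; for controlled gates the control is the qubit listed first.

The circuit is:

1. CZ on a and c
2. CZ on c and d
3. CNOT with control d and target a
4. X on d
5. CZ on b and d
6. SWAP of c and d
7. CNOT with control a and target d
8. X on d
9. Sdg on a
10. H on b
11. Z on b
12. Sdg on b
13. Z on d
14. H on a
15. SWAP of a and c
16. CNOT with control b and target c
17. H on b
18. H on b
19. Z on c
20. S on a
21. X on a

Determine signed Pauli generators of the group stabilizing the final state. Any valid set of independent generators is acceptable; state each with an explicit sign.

One valid set of independent stabilizer generators is +IYII, -IIXI, +ZIII, -IIIZ (any independent generating set of the same group is equally correct).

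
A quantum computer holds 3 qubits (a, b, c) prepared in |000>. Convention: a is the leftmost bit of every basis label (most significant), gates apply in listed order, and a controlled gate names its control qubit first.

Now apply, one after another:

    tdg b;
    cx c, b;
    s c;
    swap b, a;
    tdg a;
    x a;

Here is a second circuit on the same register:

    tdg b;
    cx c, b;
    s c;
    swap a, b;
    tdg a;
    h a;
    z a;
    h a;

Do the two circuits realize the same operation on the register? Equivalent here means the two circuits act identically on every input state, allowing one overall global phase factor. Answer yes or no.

Yes, they are equivalent — the unitaries differ by at most a global phase.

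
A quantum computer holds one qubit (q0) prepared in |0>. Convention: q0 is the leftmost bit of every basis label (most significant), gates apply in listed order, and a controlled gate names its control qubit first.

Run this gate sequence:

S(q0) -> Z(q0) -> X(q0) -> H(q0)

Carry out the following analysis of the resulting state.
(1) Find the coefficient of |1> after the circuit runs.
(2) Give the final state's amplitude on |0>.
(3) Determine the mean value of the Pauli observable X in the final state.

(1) The final state's coefficient on |1> equals -sqrt(2)/2.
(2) The amplitude on |0> is sqrt(2)/2.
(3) In the final state, X has expectation -1.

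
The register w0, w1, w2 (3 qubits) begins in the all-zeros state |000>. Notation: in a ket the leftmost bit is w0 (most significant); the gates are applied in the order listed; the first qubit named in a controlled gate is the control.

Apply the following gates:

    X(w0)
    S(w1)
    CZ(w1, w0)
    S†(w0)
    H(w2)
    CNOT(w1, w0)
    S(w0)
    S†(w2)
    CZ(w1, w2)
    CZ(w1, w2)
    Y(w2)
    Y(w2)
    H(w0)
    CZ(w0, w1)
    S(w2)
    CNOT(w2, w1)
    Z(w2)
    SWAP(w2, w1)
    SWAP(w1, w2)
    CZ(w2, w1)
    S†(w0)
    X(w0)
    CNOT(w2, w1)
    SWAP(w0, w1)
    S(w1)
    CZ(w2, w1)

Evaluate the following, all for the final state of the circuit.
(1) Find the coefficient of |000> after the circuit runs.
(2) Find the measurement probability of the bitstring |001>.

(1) The final state's coefficient on |000> equals I/2.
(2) Outcome |001> occurs with probability 1/4.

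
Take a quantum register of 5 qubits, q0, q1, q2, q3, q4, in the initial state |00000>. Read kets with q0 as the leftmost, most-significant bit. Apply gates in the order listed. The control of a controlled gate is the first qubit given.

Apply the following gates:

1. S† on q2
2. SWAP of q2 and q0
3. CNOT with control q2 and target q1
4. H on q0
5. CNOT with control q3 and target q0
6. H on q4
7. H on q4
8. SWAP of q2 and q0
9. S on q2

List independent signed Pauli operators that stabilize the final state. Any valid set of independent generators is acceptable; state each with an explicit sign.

The stabilizer group can be generated by +IIYII, +ZIIII, +IZIII, +IIIZI, +IIIIZ, among other valid generating sets.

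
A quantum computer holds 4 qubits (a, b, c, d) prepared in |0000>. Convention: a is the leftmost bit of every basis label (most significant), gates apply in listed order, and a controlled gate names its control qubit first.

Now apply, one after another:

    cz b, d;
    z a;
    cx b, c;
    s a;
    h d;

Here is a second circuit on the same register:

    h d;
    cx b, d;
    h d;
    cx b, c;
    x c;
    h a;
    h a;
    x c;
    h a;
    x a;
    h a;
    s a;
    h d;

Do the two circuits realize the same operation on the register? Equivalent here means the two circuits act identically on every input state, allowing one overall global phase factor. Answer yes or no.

Yes: on every input state the two circuits agree up to one overall phase factor.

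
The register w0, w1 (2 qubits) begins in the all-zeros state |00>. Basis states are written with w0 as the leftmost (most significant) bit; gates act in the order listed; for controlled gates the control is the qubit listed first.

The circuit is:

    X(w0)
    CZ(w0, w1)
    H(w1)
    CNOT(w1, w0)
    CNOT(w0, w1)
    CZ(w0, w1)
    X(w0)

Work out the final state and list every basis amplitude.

The final amplitudes are 0 on |00>, -sqrt(2)/2 on |01>, 0 on |10>, sqrt(2)/2 on |11>.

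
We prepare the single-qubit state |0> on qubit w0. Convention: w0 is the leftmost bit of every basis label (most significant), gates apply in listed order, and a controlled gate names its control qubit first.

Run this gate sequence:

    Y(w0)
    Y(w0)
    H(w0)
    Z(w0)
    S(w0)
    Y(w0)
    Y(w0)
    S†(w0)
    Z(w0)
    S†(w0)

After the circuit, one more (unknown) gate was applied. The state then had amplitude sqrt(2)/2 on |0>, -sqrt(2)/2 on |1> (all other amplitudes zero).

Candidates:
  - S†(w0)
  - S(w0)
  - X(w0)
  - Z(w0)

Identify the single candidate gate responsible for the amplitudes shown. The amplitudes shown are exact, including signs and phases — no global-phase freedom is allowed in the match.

The applied gate was S†(w0). Key observation: the block from step 4 through step 9 cancels to the identity and can be dropped.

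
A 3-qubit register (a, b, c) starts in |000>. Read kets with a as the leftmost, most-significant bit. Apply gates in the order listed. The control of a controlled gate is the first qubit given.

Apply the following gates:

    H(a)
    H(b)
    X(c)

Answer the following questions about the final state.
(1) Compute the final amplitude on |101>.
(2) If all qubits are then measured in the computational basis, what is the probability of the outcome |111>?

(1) |101> carries amplitude 1/2 in the final state.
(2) Outcome |111> occurs with probability 1/4.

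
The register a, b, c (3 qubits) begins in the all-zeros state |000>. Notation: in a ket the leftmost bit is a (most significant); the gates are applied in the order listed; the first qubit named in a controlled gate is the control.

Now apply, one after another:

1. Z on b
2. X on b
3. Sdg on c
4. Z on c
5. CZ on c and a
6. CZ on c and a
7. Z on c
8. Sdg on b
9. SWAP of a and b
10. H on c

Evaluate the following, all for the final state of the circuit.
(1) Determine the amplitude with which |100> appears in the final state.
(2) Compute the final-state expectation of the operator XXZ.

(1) |100> carries amplitude -sqrt(2)*I/2 in the final state. Key observation: the block from step 4 through step 7 cancels to the identity and can be dropped.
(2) The expectation value of XXZ is 0.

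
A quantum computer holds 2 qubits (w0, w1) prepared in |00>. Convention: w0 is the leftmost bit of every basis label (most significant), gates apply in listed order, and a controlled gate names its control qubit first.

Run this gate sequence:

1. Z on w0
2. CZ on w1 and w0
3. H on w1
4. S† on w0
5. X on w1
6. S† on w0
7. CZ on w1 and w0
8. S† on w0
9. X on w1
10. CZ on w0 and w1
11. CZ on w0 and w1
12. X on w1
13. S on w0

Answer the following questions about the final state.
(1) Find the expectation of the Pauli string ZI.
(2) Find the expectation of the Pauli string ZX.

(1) The expectation value of ZI is 1.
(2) The observable ZX averages to 1.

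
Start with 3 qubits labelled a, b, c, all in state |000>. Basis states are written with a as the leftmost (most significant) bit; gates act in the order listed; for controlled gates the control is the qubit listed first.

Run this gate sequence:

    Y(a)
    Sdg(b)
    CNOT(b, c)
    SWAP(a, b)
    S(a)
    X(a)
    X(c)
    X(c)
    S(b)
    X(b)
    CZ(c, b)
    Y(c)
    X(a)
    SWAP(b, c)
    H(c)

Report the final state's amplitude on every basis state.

The final amplitudes are -sqrt(2)*I/2 on |010>, -sqrt(2)*I/2 on |011>, and 0 on every other basis state.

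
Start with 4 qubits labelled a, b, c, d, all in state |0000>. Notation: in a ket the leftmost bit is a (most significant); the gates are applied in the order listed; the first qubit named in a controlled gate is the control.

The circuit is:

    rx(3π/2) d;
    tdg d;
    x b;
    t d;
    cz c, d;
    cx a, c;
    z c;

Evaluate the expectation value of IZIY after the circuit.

In the final state, IZIY has expectation -1.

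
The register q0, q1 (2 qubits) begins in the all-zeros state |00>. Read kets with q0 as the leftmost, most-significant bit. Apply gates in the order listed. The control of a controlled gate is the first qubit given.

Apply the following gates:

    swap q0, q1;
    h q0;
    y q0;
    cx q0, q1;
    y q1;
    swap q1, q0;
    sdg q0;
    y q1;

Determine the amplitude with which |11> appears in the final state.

|11> carries amplitude sqrt(2)/2 in the final state.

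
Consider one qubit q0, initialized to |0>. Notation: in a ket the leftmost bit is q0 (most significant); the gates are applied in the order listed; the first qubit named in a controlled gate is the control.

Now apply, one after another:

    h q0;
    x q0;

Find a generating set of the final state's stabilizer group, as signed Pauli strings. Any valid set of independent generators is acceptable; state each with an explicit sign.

The stabilizer group can be generated by +X, among other valid generating sets.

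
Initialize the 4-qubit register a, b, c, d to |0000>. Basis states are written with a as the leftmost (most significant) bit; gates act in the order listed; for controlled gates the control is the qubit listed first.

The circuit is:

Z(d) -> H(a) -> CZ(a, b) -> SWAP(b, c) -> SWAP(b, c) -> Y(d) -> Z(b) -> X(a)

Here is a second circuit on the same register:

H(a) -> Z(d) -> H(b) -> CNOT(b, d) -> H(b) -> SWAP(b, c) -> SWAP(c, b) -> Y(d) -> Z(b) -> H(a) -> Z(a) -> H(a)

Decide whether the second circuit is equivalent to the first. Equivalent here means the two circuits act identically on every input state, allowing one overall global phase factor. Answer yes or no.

No, they are not equivalent — no single phase factor reconciles the two unitaries.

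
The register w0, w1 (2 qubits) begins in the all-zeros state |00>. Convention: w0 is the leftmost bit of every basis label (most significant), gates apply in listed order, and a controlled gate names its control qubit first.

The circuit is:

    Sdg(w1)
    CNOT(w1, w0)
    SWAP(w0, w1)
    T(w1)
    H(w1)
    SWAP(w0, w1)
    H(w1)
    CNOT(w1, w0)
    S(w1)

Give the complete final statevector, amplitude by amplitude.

After the circuit, the state carries amplitude 1/2 on |00>, I/2 on |01>, 1/2 on |10>, I/2 on |11>.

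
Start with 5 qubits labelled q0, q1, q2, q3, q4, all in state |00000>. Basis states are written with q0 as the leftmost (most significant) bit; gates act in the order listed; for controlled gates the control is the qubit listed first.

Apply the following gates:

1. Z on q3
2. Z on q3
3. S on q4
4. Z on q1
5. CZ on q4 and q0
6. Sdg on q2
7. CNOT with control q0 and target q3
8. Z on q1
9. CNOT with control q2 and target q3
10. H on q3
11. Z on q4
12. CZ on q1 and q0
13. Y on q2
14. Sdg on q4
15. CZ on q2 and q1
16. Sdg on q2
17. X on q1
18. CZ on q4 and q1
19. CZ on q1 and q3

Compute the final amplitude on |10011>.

The amplitude on |10011> is 0.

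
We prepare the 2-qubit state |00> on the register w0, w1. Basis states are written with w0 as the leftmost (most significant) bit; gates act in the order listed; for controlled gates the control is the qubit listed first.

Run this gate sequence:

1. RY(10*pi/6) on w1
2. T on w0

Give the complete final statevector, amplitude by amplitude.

The final amplitudes are -sqrt(3)/2 on |00>, 1/2 on |01>, 0 on |10>, 0 on |11>.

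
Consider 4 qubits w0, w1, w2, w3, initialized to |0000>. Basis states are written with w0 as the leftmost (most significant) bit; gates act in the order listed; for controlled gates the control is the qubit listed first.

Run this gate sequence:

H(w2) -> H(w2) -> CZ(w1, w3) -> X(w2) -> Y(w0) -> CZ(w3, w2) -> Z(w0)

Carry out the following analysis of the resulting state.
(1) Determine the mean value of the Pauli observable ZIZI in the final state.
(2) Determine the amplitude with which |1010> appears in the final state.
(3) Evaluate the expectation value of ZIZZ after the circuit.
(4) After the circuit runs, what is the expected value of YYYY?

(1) The observable ZIZI averages to 1. Key observation: gates 1-2 undo each other exactly, leaving only the rest of the circuit to track.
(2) The amplitude on |1010> is -I.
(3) The observable ZIZZ averages to 1.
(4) In the final state, YYYY has expectation 0.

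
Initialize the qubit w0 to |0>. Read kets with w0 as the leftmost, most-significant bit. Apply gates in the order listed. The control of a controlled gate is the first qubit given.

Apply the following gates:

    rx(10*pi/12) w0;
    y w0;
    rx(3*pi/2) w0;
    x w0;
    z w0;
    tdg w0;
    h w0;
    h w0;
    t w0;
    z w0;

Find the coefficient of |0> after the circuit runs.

|0> carries amplitude I/2 in the final state. Key observation: steps 5-10 multiply out to the identity, so the circuit reduces to the remaining gates.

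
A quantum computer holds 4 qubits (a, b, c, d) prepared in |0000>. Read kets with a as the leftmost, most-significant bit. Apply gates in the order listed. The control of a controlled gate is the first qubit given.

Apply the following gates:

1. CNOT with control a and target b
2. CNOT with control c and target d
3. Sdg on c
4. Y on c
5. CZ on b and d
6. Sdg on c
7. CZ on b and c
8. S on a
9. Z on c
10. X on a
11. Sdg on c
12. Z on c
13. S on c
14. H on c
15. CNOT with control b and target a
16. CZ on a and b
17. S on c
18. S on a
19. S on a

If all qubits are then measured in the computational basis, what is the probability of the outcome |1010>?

The probability of measuring |1010> is 1/2.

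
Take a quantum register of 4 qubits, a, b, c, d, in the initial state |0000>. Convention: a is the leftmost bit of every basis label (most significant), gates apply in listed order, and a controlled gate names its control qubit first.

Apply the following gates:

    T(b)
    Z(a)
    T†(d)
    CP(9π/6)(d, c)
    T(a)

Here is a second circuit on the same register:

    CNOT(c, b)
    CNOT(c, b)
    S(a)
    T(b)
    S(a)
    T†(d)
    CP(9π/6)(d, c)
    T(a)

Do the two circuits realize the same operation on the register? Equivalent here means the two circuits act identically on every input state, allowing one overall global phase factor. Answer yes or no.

Yes: on every input state the two circuits agree up to one overall phase factor.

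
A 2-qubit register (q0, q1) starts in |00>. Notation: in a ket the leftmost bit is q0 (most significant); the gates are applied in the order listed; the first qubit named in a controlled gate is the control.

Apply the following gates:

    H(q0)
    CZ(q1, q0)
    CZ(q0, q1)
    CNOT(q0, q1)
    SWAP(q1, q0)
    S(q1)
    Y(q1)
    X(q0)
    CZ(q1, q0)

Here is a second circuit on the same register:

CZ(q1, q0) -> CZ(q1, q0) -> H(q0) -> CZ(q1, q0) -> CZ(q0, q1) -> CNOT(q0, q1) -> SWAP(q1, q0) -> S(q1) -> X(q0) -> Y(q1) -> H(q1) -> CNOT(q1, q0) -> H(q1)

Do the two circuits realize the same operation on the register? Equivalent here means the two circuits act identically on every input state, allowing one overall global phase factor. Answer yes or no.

No, they are not equivalent — no single phase factor reconciles the two unitaries.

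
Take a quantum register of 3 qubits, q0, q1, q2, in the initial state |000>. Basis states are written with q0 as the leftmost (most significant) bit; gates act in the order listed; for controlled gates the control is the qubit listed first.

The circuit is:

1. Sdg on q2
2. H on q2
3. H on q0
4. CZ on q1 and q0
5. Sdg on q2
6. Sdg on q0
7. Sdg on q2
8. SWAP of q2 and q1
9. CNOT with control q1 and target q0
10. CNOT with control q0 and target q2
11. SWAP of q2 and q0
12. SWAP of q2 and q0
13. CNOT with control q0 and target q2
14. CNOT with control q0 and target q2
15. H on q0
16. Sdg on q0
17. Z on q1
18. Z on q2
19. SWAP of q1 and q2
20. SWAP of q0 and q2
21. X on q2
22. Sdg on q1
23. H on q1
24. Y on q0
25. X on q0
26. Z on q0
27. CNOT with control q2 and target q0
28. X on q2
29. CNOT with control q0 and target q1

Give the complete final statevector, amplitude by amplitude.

After the circuit, the state carries amplitude 0 on |000>, 0 on |001>, 1/2 on |010>, 1/2 on |011>, 0 on |100>, 0 on |101>, I/2 on |110>, -I/2 on |111>.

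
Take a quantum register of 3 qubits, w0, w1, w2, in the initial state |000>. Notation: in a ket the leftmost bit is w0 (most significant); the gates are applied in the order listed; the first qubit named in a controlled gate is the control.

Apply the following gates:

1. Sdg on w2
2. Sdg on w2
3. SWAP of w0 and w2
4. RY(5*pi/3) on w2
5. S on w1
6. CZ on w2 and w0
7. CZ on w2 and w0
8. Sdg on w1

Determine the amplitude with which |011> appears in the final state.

The final state's coefficient on |011> equals 0. Key observation: the block from step 5 through step 8 cancels to the identity and can be dropped.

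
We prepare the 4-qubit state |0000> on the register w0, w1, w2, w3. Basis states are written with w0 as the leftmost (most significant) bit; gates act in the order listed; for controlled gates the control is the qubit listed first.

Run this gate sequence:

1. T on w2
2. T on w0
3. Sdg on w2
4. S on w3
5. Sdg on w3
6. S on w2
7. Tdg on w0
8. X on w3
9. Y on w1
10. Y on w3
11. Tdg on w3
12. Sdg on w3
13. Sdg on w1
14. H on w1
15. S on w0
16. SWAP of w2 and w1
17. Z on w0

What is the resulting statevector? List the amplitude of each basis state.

After the circuit, the state carries amplitude -sqrt(2)*I/2 on |0000>, sqrt(2)*I/2 on |0010>, and 0 on every other basis state. Key observation: gates 2-7 undo each other exactly, leaving only the rest of the circuit to track.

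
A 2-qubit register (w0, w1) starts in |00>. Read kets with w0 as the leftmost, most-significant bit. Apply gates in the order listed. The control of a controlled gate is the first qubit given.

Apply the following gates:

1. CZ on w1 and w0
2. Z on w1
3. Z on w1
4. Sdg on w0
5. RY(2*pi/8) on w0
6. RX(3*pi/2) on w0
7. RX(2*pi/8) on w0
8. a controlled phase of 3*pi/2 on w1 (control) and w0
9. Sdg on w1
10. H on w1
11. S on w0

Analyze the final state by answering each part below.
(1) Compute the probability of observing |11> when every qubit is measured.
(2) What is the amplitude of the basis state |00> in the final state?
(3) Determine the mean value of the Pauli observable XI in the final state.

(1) A full measurement returns |11> with probability 1/8.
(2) The amplitude on |00> is -(1 - I)*(1 + sqrt(2)*I)/4.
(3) The observable XI averages to -1/2.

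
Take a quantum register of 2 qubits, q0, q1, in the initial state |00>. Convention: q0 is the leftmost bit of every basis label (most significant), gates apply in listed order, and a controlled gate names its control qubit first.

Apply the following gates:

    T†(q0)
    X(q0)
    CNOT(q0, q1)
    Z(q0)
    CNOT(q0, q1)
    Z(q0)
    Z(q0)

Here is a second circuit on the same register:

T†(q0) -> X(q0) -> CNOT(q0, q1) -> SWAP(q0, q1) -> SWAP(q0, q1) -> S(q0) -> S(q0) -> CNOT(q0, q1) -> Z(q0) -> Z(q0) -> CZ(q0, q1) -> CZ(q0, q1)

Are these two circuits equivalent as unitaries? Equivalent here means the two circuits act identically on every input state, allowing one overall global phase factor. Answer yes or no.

Yes — the two circuits implement the same unitary up to a global phase.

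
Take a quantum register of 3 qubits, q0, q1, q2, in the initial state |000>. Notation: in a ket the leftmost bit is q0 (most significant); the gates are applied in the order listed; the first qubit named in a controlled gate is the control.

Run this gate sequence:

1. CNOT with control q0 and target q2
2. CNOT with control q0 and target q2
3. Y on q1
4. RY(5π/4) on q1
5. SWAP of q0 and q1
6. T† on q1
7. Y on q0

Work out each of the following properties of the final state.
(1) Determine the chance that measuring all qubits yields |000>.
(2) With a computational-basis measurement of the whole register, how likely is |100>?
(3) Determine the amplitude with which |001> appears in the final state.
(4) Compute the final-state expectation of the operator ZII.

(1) Outcome |000> occurs with probability 1/2 - sqrt(2)/4. Key observation: gates 1-2 undo each other exactly, leaving only the rest of the circuit to track.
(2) The probability of measuring |100> is sqrt(2)/4 + 1/2.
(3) The amplitude on |001> is 0.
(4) The observable ZII averages to -sqrt(2)/2.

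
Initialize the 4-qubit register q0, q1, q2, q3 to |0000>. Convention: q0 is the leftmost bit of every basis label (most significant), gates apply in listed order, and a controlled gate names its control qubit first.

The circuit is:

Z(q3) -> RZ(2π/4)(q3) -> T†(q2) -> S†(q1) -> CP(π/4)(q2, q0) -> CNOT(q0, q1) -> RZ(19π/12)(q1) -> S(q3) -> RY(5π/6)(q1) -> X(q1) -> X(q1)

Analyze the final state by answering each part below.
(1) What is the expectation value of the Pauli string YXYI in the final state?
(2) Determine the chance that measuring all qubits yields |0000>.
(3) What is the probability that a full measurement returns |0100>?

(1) The observable YXYI averages to 0.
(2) Outcome |0000> occurs with probability 1/2 - sqrt(3)/4.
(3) The probability of measuring |0100> is sqrt(3)/4 + 1/2.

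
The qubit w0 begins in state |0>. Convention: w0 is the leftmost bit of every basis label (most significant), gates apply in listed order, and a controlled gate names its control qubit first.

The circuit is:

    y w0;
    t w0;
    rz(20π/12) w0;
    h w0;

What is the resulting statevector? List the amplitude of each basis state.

The final amplitudes are -sqrt(2)*exp(7*I*pi/12)/2 on |0>, sqrt(2)*exp(7*I*pi/12)/2 on |1>.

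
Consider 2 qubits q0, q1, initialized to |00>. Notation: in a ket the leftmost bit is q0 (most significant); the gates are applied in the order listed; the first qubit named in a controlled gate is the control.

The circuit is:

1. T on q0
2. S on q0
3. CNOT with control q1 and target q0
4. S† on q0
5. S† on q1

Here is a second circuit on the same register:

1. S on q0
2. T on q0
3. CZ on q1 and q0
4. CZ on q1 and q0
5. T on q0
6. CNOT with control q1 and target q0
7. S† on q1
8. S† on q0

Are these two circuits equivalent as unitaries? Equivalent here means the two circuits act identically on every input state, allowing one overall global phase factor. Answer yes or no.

No: there is an input state on which the two circuits produce genuinely different outputs (not merely differing by a phase).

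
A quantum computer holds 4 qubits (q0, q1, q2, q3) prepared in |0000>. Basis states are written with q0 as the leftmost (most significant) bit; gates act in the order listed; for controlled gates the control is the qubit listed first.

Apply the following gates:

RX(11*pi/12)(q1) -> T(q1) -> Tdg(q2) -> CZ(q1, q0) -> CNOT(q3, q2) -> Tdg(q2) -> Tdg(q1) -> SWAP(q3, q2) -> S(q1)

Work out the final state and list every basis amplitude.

The resulting statevector has amplitude -sqrt(6 - 3*sqrt(2))/4 + sqrt(sqrt(2) + 2)/4 on |0000>, sqrt(2 - sqrt(2))/4 + sqrt(3*sqrt(2) + 6)/4 on |0100>, and 0 on every other basis state.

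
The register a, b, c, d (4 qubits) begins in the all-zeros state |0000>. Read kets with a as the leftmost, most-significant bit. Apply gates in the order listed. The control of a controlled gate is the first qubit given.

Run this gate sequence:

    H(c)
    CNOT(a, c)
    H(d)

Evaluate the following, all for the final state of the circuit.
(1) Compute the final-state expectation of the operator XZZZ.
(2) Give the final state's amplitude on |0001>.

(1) The expectation value of XZZZ is 0.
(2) The final state's coefficient on |0001> equals 1/2.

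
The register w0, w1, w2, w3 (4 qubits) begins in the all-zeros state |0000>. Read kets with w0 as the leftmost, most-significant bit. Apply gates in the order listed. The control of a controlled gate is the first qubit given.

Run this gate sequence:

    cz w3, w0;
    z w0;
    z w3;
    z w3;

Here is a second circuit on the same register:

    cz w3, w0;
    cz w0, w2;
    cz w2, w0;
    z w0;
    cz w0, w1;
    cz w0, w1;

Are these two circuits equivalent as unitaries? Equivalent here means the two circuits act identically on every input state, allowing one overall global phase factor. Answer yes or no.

Yes — the two circuits implement the same unitary up to a global phase.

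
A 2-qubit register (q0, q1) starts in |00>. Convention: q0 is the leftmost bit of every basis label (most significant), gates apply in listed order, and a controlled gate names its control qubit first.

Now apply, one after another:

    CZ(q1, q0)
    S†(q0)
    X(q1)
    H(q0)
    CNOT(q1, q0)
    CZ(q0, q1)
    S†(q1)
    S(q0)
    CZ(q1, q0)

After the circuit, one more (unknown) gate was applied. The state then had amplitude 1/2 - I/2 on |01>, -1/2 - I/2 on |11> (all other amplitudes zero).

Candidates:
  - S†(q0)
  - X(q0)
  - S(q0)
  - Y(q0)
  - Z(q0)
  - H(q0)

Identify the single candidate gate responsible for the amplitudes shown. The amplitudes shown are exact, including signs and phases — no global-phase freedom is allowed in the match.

The unique candidate consistent with the amplitudes is H(q0).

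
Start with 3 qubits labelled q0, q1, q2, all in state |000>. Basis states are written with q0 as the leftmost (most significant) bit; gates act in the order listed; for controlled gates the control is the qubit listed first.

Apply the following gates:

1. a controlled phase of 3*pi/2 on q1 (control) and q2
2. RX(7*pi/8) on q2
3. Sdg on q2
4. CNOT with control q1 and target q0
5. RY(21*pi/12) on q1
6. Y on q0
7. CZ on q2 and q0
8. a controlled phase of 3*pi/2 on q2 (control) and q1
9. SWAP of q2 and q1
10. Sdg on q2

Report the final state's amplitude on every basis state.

The final amplitudes are 0 on |000>, 0 on |001>, 0 on |010>, 0 on |011>, -I*sqrt(sqrt(2) + 2)*sin(pi/16)/2 on |100>, sqrt(2 - sqrt(2))*sin(pi/16)/2 on |101>, -I*sqrt(sqrt(2) + 2)*cos(pi/16)/2 on |110>, -I*sqrt(2 - sqrt(2))*cos(pi/16)/2 on |111>.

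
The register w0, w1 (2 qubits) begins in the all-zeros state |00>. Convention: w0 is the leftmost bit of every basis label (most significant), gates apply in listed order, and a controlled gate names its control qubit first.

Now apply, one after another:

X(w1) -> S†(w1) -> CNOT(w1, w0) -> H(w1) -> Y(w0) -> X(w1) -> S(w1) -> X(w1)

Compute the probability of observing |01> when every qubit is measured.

Outcome |01> occurs with probability 1/2.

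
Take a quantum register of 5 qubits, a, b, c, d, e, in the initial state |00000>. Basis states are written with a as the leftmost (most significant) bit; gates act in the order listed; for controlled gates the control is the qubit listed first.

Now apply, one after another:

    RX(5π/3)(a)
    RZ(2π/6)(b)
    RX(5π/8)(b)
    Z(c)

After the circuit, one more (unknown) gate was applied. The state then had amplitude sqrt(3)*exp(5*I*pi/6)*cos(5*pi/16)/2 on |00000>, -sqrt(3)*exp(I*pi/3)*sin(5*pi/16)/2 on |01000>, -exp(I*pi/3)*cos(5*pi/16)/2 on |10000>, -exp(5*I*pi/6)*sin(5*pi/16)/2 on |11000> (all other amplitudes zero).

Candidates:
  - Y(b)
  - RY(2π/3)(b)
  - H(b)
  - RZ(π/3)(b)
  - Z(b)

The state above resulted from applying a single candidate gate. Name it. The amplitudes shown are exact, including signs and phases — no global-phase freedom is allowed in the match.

It was Z(b) that produced the state shown.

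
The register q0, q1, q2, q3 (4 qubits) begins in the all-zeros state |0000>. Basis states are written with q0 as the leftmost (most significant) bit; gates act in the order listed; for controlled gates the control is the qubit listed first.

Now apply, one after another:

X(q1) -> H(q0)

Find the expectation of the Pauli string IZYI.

In the final state, IZYI has expectation 0.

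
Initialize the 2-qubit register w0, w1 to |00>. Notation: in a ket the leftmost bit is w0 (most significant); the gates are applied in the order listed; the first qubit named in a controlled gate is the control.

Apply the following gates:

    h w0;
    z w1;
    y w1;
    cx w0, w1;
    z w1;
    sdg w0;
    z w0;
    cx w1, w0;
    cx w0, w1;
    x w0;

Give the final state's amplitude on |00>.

|00> carries amplitude -sqrt(2)*I/2 in the final state.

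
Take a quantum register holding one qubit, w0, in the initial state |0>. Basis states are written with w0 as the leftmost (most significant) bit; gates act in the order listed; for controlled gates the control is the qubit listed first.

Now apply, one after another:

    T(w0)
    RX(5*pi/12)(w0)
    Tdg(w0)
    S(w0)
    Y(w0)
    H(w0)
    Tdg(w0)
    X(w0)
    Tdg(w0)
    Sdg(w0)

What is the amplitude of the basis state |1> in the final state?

The amplitude on |1> is -sqrt(2*sqrt(2) + 4)*exp(3*I*pi/4)/8 - sqrt(12 - 6*sqrt(2))*exp(3*I*pi/4)/8 - I*sqrt(4 - 2*sqrt(2))/8 + I*sqrt(6*sqrt(2) + 12)/8.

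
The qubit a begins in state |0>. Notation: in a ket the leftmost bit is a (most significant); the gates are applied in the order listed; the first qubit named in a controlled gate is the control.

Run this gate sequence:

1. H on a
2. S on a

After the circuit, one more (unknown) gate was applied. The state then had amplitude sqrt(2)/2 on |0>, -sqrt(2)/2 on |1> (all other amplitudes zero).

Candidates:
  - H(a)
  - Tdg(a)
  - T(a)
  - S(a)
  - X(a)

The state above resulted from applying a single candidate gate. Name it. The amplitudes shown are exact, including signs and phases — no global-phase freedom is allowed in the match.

The unique candidate consistent with the amplitudes is S(a).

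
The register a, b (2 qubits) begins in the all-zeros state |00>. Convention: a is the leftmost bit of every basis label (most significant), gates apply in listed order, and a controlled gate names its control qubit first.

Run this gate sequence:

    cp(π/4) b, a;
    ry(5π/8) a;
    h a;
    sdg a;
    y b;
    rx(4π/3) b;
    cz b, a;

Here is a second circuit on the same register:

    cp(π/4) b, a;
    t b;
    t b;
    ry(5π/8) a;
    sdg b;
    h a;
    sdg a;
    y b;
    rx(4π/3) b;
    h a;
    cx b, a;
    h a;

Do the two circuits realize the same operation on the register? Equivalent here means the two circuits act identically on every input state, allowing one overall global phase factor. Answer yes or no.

Yes, they are equivalent — the unitaries differ by at most a global phase.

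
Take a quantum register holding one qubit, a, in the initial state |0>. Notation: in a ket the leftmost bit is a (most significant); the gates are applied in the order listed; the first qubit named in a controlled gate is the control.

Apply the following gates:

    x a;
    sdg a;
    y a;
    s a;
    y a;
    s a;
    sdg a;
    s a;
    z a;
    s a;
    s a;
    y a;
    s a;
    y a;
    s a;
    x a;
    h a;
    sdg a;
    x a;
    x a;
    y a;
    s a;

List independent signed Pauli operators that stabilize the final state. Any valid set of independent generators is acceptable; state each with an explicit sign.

One valid set of independent stabilizer generators is +X (any independent generating set of the same group is equally correct).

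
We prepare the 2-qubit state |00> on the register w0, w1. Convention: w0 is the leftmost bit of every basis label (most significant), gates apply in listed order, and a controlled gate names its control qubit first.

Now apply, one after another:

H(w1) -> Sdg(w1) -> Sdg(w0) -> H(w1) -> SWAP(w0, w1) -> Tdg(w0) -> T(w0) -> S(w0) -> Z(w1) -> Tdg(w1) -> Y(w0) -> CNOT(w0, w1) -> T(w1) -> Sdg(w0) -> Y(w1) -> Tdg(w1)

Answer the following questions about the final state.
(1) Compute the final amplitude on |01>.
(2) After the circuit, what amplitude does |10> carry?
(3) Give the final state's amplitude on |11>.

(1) The amplitude on |01> is (1 - I)*exp(3*I*pi/4)/2.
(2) The amplitude on |10> is (-1 - I)*exp(I*pi/4)/2.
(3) The final state's coefficient on |11> equals 0.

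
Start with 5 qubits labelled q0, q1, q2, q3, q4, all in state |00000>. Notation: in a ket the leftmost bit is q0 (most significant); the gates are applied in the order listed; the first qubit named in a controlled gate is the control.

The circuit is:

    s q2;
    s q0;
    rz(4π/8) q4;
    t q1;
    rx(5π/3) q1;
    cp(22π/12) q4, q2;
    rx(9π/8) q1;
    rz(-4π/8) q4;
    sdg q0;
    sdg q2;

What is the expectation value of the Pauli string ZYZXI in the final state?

The expectation value of ZYZXI is 0.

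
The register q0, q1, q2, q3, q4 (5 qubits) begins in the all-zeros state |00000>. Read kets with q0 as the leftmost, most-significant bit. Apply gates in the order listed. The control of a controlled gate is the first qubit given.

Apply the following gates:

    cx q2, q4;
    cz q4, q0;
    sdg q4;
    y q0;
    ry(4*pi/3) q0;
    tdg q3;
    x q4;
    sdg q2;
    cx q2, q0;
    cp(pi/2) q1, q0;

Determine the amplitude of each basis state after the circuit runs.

The final amplitudes are -sqrt(3)*I/2 on |00001>, -I/2 on |10001>, and 0 on every other basis state.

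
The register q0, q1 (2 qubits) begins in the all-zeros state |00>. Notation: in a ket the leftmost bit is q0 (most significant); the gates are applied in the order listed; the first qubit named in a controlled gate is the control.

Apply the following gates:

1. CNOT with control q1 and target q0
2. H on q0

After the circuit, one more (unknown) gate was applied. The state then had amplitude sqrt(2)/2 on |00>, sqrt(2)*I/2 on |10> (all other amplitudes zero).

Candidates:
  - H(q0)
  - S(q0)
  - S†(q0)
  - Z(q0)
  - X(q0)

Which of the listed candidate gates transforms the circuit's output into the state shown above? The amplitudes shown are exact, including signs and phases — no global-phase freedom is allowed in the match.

The applied gate was S(q0).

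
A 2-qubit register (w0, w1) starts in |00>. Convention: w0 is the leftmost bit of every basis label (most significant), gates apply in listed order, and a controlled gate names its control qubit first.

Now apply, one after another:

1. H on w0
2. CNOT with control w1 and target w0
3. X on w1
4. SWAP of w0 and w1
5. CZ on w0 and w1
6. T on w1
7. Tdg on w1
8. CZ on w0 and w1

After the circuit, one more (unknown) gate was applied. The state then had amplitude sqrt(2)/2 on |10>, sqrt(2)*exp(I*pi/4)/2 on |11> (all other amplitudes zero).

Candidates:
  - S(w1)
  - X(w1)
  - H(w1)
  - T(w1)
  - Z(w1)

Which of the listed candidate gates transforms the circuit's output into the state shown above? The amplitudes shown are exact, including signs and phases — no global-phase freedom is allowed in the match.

It was T(w1) that produced the state shown. Key observation: the block from step 5 through step 8 cancels to the identity and can be dropped.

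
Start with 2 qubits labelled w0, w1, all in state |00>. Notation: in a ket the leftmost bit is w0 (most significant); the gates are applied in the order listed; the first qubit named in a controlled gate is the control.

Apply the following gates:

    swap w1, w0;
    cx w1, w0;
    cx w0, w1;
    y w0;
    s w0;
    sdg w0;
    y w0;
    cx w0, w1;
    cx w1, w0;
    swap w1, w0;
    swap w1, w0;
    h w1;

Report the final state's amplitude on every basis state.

The resulting statevector has amplitude sqrt(2)/2 on |00>, sqrt(2)/2 on |01>, 0 on |10>, 0 on |11>.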